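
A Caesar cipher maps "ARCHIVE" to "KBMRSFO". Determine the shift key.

Step 1: Compare first letters: A (position 0) -> K (position 10).
Step 2: Shift = (10 - 0) mod 26 = 10.
The shift value is 10.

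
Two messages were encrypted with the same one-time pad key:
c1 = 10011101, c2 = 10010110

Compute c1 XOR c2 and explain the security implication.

Step 1: c1 XOR c2 = (m1 XOR k) XOR (m2 XOR k).
Step 2: By XOR associativity/commutativity: = m1 XOR m2 XOR k XOR k = m1 XOR m2.
Step 3: 10011101 XOR 10010110 = 00001011 = 11.
Step 4: The key cancels out! An attacker learns m1 XOR m2 = 11, revealing the relationship between plaintexts.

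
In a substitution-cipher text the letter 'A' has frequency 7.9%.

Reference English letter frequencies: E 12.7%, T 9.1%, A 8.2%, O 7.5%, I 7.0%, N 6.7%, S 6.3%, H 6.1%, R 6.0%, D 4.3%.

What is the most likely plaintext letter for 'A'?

Step 1: The observed frequency is 7.9%.
Step 2: Compare with English frequencies:
  E: 12.7% (difference: 4.8%)
  T: 9.1% (difference: 1.2%)
  A: 8.2% (difference: 0.3%) <-- closest
  O: 7.5% (difference: 0.4%)
  I: 7.0% (difference: 0.9%)
  N: 6.7% (difference: 1.2%)
  S: 6.3% (difference: 1.6%)
  H: 6.1% (difference: 1.8%)
  R: 6.0% (difference: 1.9%)
  D: 4.3% (difference: 3.6%)
Step 3: 'A' most likely represents 'A' (frequency 8.2%).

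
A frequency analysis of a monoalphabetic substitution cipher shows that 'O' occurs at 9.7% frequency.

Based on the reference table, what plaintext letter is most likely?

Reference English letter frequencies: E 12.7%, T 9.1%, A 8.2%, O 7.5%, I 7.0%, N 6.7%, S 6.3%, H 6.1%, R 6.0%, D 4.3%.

Step 1: The observed frequency is 9.7%.
Step 2: Compare with English frequencies:
  E: 12.7% (difference: 3.0%)
  T: 9.1% (difference: 0.6%) <-- closest
  A: 8.2% (difference: 1.5%)
  O: 7.5% (difference: 2.2%)
  I: 7.0% (difference: 2.7%)
  N: 6.7% (difference: 3.0%)
  S: 6.3% (difference: 3.4%)
  H: 6.1% (difference: 3.6%)
  R: 6.0% (difference: 3.7%)
  D: 4.3% (difference: 5.4%)
Step 3: 'O' most likely represents 'T' (frequency 9.1%).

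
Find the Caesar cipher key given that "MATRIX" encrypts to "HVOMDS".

Step 1: Compare first letters: M (position 12) -> H (position 7).
Step 2: Shift = (7 - 12) mod 26 = 21.
The shift value is 21.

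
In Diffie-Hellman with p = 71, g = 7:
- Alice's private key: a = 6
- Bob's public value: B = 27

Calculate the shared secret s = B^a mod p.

Step 1: s = B^a mod p = 27^6 mod 71.
  27^1 mod 71 = 27
  27^2 mod 71 = (27 * 27) mod 71 = 19
  27^3 mod 71 = (19 * 27) mod 71 = 16
  27^4 mod 71 = (16 * 27) mod 71 = 6
  27^5 mod 71 = (6 * 27) mod 71 = 20
  27^6 mod 71 = (20 * 27) mod 71 = 43
Result: shared secret = 43.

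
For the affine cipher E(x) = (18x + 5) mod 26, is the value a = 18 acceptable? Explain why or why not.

Step 1: Compute gcd(18, 26).
Step 2: gcd(18, 26) = 2.
Since gcd = 2 != 1, 18 shares a common factor with 26, so it cannot be used.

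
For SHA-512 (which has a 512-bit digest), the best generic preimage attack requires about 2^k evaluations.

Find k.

Step 1: The hash has a 512-bit output.
Step 2: Preimage resistance means: given a digest h(x), it should be infeasible to find any input that hashes to it.
With a 512-bit output there are 2^512 possible digests, so a generic brute-force preimage search costs about 2^512 evaluations.
Step 3: Security level = 512 bits.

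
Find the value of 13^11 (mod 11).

Step 1: Compute 13^11 mod 11 step by step, reducing modulo 11 at each step.
  13^1 mod 11 = 2
  13^2 mod 11 = (2 * 13) mod 11 = 4
  13^3 mod 11 = (4 * 13) mod 11 = 8
  13^4 mod 11 = (8 * 13) mod 11 = 5
  13^5 mod 11 = (5 * 13) mod 11 = 10
  13^6 mod 11 = (10 * 13) mod 11 = 9
  13^7 mod 11 = (9 * 13) mod 11 = 7
  13^8 mod 11 = (7 * 13) mod 11 = 3
  13^9 mod 11 = (3 * 13) mod 11 = 6
  13^10 mod 11 = (6 * 13) mod 11 = 1
  13^11 mod 11 = (1 * 13) mod 11 = 2
Step 2: Result = 2.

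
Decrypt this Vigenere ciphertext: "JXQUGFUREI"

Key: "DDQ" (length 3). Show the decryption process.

Step 1: Key 'DDQ' has length 3. Extended key: DDQDDQDDQD
Step 2: Decrypt each position:
  J(9) - D(3) = 6 = G
  X(23) - D(3) = 20 = U
  Q(16) - Q(16) = 0 = A
  U(20) - D(3) = 17 = R
  G(6) - D(3) = 3 = D
  F(5) - Q(16) = 15 = P
  U(20) - D(3) = 17 = R
  R(17) - D(3) = 14 = O
  E(4) - Q(16) = 14 = O
  I(8) - D(3) = 5 = F
Plaintext: GUARDPROOF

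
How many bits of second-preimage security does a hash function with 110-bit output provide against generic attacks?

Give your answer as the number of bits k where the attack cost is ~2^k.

Step 1: The hash has a 110-bit output.
Step 2: Second-preimage resistance means: given a specific input x, it should be infeasible to find a different y with h(y) = h(x).
With a 110-bit output, a generic search for a second preimage costs about 2^110 evaluations (each trial matches the fixed target with probability 2^-110).
Step 3: Security level = 110 bits.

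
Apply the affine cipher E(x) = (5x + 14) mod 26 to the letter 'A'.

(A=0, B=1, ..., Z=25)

Step 1: Convert 'A' to number: x = 0.
Step 2: E(0) = (5 * 0 + 14) mod 26 = 14 mod 26 = 14.
Step 3: Convert 14 back to letter: O.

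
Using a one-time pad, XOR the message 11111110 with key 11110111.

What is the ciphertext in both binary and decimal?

Step 1: Write out the XOR operation bit by bit:
  Message: 11111110
  Key:     11110111
  XOR:     00001001
Step 2: Convert to decimal: 00001001 = 9.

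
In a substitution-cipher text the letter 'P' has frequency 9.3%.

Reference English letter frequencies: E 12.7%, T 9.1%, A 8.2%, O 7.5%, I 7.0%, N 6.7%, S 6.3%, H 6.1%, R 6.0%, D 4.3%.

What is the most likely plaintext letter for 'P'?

Step 1: The observed frequency is 9.3%.
Step 2: Compare with English frequencies:
  E: 12.7% (difference: 3.4%)
  T: 9.1% (difference: 0.2%) <-- closest
  A: 8.2% (difference: 1.1%)
  O: 7.5% (difference: 1.8%)
  I: 7.0% (difference: 2.3%)
  N: 6.7% (difference: 2.6%)
  S: 6.3% (difference: 3.0%)
  H: 6.1% (difference: 3.2%)
  R: 6.0% (difference: 3.3%)
  D: 4.3% (difference: 5.0%)
Step 3: 'P' most likely represents 'T' (frequency 9.1%).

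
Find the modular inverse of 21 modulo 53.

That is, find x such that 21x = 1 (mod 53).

Step 1: We need x such that 21 * x = 1 (mod 53).
Step 2: Using the extended Euclidean algorithm or trial:
  21 * 48 = 1008 = 19 * 53 + 1.
Step 3: Since 1008 mod 53 = 1, the inverse is x = 48.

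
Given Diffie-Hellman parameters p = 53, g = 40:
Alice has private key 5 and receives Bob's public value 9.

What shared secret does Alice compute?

Step 1: s = B^a mod p = 9^5 mod 53.
  9^1 mod 53 = 9
  9^2 mod 53 = (9 * 9) mod 53 = 28
  9^3 mod 53 = (28 * 9) mod 53 = 40
  9^4 mod 53 = (40 * 9) mod 53 = 42
  9^5 mod 53 = (42 * 9) mod 53 = 7
Result: shared secret = 7.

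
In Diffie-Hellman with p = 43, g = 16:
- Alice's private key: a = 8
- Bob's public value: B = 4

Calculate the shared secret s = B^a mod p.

Step 1: s = B^a mod p = 4^8 mod 43.
  4^1 mod 43 = 4
  4^2 mod 43 = (4 * 4) mod 43 = 16
  4^3 mod 43 = (16 * 4) mod 43 = 21
  4^4 mod 43 = (21 * 4) mod 43 = 41
  4^5 mod 43 = (41 * 4) mod 43 = 35
  4^6 mod 43 = (35 * 4) mod 43 = 11
  4^7 mod 43 = (11 * 4) mod 43 = 1
  4^8 mod 43 = (1 * 4) mod 43 = 4
Result: shared secret = 4.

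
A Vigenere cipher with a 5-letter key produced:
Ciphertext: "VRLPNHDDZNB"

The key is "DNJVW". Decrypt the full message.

Step 1: Key 'DNJVW' has length 5. Extended key: DNJVWDNJVWD
Step 2: Decrypt each position:
  V(21) - D(3) = 18 = S
  R(17) - N(13) = 4 = E
  L(11) - J(9) = 2 = C
  P(15) - V(21) = 20 = U
  N(13) - W(22) = 17 = R
  H(7) - D(3) = 4 = E
  D(3) - N(13) = 16 = Q
  D(3) - J(9) = 20 = U
  Z(25) - V(21) = 4 = E
  N(13) - W(22) = 17 = R
  B(1) - D(3) = 24 = Y
Plaintext: SECUREQUERY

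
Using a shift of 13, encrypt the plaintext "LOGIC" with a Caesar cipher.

Step 1: For each letter, shift forward by 13 positions (mod 26).
  L (position 11) -> position (11+13) mod 26 = 24 -> Y
  O (position 14) -> position (14+13) mod 26 = 1 -> B
  G (position 6) -> position (6+13) mod 26 = 19 -> T
  I (position 8) -> position (8+13) mod 26 = 21 -> V
  C (position 2) -> position (2+13) mod 26 = 15 -> P
Result: YBTVP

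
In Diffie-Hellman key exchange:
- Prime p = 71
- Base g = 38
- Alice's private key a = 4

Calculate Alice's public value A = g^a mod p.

Step 1: A = g^a mod p = 38^4 mod 71.
  38^1 mod 71 = 38
  38^2 mod 71 = (38 * 38) mod 71 = 24
  38^3 mod 71 = (24 * 38) mod 71 = 60
  38^4 mod 71 = (60 * 38) mod 71 = 8
Result: A = 8.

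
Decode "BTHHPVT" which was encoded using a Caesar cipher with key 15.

Step 1: Reverse the shift by subtracting 15 from each letter position.
  B (position 1) -> position (1-15) mod 26 = 12 -> M
  T (position 19) -> position (19-15) mod 26 = 4 -> E
  H (position 7) -> position (7-15) mod 26 = 18 -> S
  H (position 7) -> position (7-15) mod 26 = 18 -> S
  P (position 15) -> position (15-15) mod 26 = 0 -> A
  V (position 21) -> position (21-15) mod 26 = 6 -> G
  T (position 19) -> position (19-15) mod 26 = 4 -> E
Decrypted message: MESSAGE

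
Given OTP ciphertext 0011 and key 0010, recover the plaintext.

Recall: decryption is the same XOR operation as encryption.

Step 1: XOR ciphertext with key:
  Ciphertext: 0011
  Key:        0010
  XOR:        0001
Step 2: Plaintext = 0001 = 1 in decimal.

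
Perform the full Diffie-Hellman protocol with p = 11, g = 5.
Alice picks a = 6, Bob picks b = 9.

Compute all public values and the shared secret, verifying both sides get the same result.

Step 1: A = g^a mod p = 5^6 mod 11 = 5.
Step 2: B = g^b mod p = 5^9 mod 11 = 9.
Step 3: Alice computes s = B^a mod p = 9^6 mod 11 = 9.
Step 4: Bob computes s = A^b mod p = 5^9 mod 11 = 9.
Both sides agree: shared secret = 9.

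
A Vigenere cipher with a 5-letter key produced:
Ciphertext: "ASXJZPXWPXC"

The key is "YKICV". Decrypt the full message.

Step 1: Key 'YKICV' has length 5. Extended key: YKICVYKICVY
Step 2: Decrypt each position:
  A(0) - Y(24) = 2 = C
  S(18) - K(10) = 8 = I
  X(23) - I(8) = 15 = P
  J(9) - C(2) = 7 = H
  Z(25) - V(21) = 4 = E
  P(15) - Y(24) = 17 = R
  X(23) - K(10) = 13 = N
  W(22) - I(8) = 14 = O
  P(15) - C(2) = 13 = N
  X(23) - V(21) = 2 = C
  C(2) - Y(24) = 4 = E
Plaintext: CIPHERNONCE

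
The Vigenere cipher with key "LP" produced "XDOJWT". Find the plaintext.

Step 1: Extend key: LPLPLP
Step 2: Decrypt each letter (c - k) mod 26:
  X(23) - L(11) = (23-11) mod 26 = 12 = M
  D(3) - P(15) = (3-15) mod 26 = 14 = O
  O(14) - L(11) = (14-11) mod 26 = 3 = D
  J(9) - P(15) = (9-15) mod 26 = 20 = U
  W(22) - L(11) = (22-11) mod 26 = 11 = L
  T(19) - P(15) = (19-15) mod 26 = 4 = E
Plaintext: MODULE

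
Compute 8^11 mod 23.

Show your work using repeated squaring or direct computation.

Step 1: Compute 8^11 mod 23 step by step, reducing modulo 23 at each step.
  8^1 mod 23 = 8
  8^2 mod 23 = (8 * 8) mod 23 = 18
  8^3 mod 23 = (18 * 8) mod 23 = 6
  8^4 mod 23 = (6 * 8) mod 23 = 2
  8^5 mod 23 = (2 * 8) mod 23 = 16
  8^6 mod 23 = (16 * 8) mod 23 = 13
  8^7 mod 23 = (13 * 8) mod 23 = 12
  8^8 mod 23 = (12 * 8) mod 23 = 4
  8^9 mod 23 = (4 * 8) mod 23 = 9
  8^10 mod 23 = (9 * 8) mod 23 = 3
  8^11 mod 23 = (3 * 8) mod 23 = 1
Step 2: Result = 1.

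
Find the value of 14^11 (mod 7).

Step 1: Compute 14^11 mod 7 step by step, reducing modulo 7 at each step.
  14^1 mod 7 = 0
  14^2 mod 7 = (0 * 14) mod 7 = 0
  14^3 mod 7 = (0 * 14) mod 7 = 0
  14^4 mod 7 = (0 * 14) mod 7 = 0
  14^5 mod 7 = (0 * 14) mod 7 = 0
  14^6 mod 7 = (0 * 14) mod 7 = 0
  14^7 mod 7 = (0 * 14) mod 7 = 0
  14^8 mod 7 = (0 * 14) mod 7 = 0
  14^9 mod 7 = (0 * 14) mod 7 = 0
  14^10 mod 7 = (0 * 14) mod 7 = 0
  14^11 mod 7 = (0 * 14) mod 7 = 0
Step 2: Result = 0.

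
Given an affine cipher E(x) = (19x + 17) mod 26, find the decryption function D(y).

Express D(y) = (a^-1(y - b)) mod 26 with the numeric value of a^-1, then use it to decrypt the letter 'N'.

Step 1: Find a^-1, the modular inverse of 19 mod 26.
Step 2: We need 19 * a^-1 = 1 (mod 26).
Step 3: 19 * 11 = 209 = 8 * 26 + 1, so a^-1 = 11.
Step 4: D(y) = 11(y - 17) mod 26.
Step 5: Apply to 'N' (y = 13): D(13) = 11 * (13 - 17) mod 26 = 11 * -4 mod 26 = 8 -> 'I'.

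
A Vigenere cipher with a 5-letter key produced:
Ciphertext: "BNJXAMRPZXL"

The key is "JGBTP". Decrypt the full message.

Step 1: Key 'JGBTP' has length 5. Extended key: JGBTPJGBTPJ
Step 2: Decrypt each position:
  B(1) - J(9) = 18 = S
  N(13) - G(6) = 7 = H
  J(9) - B(1) = 8 = I
  X(23) - T(19) = 4 = E
  A(0) - P(15) = 11 = L
  M(12) - J(9) = 3 = D
  R(17) - G(6) = 11 = L
  P(15) - B(1) = 14 = O
  Z(25) - T(19) = 6 = G
  X(23) - P(15) = 8 = I
  L(11) - J(9) = 2 = C
Plaintext: SHIELDLOGIC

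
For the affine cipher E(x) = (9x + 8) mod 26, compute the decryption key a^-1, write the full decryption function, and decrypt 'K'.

Step 1: Find a^-1, the modular inverse of 9 mod 26.
Step 2: We need 9 * a^-1 = 1 (mod 26).
Step 3: 9 * 3 = 27 = 1 * 26 + 1, so a^-1 = 3.
Step 4: D(y) = 3(y - 8) mod 26.
Step 5: Apply to 'K' (y = 10): D(10) = 3 * (10 - 8) mod 26 = 3 * 2 mod 26 = 6 -> 'G'.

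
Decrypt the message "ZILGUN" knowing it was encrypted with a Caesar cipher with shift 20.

Step 1: Reverse the shift by subtracting 20 from each letter position.
  Z (position 25) -> position (25-20) mod 26 = 5 -> F
  I (position 8) -> position (8-20) mod 26 = 14 -> O
  L (position 11) -> position (11-20) mod 26 = 17 -> R
  G (position 6) -> position (6-20) mod 26 = 12 -> M
  U (position 20) -> position (20-20) mod 26 = 0 -> A
  N (position 13) -> position (13-20) mod 26 = 19 -> T
Decrypted message: FORMAT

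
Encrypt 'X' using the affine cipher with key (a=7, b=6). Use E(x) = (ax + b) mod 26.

Step 1: Convert 'X' to number: x = 23.
Step 2: E(23) = (7 * 23 + 6) mod 26 = 167 mod 26 = 11.
Step 3: Convert 11 back to letter: L.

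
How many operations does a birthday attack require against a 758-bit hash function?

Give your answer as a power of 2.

Step 1: The birthday paradox gives collision probability ~50% after sqrt(2^n) = 2^(n/2) hashes.
Step 2: For 758-bit output: 2^(758/2) = 2^379.
Step 3: Approximately 2^379 hash computations needed.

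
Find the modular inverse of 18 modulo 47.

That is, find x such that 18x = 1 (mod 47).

Step 1: We need x such that 18 * x = 1 (mod 47).
Step 2: Using the extended Euclidean algorithm or trial:
  18 * 34 = 612 = 13 * 47 + 1.
Step 3: Since 612 mod 47 = 1, the inverse is x = 34.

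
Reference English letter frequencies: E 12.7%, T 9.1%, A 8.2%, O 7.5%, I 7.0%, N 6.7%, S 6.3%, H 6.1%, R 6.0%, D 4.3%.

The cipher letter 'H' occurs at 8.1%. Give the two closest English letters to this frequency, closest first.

Step 1: Observed frequency of 'H' is 8.1%.
Step 2: Compute distances to each reference frequency and sort:
  A (8.2%): difference = 0.1% <-- BEST
  O (7.5%): difference = 0.6% <-- RUNNER-UP
  T (9.1%): difference = 1.0%
  I (7.0%): difference = 1.1%
  N (6.7%): difference = 1.4%
Step 3: Most likely is 'A' (8.2%, diff 0.1%); second most likely is 'O' (7.5%, diff 0.6%).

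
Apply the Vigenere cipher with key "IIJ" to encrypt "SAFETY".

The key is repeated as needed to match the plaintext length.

Step 1: Repeat key to match plaintext length:
  Plaintext: SAFETY
  Key:       IIJIIJ
Step 2: Encrypt each letter:
  S(18) + I(8) = (18+8) mod 26 = 0 = A
  A(0) + I(8) = (0+8) mod 26 = 8 = I
  F(5) + J(9) = (5+9) mod 26 = 14 = O
  E(4) + I(8) = (4+8) mod 26 = 12 = M
  T(19) + I(8) = (19+8) mod 26 = 1 = B
  Y(24) + J(9) = (24+9) mod 26 = 7 = H
Ciphertext: AIOMBH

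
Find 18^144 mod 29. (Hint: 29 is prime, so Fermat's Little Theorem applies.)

Step 1: Since 29 is prime, by Fermat's Little Theorem: 18^28 = 1 (mod 29).
Step 2: Reduce exponent: 144 mod 28 = 4.
Step 3: So 18^144 = 18^4 (mod 29).
Step 4: 18^4 mod 29 = 25.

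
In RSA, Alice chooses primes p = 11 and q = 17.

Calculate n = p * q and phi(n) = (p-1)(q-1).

Step 1: n = p * q = 11 * 17 = 187.
Step 2: phi(n) = (p-1)(q-1) = 10 * 16 = 160.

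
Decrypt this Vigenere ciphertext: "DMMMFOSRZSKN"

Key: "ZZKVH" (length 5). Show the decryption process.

Step 1: Key 'ZZKVH' has length 5. Extended key: ZZKVHZZKVHZZ
Step 2: Decrypt each position:
  D(3) - Z(25) = 4 = E
  M(12) - Z(25) = 13 = N
  M(12) - K(10) = 2 = C
  M(12) - V(21) = 17 = R
  F(5) - H(7) = 24 = Y
  O(14) - Z(25) = 15 = P
  S(18) - Z(25) = 19 = T
  R(17) - K(10) = 7 = H
  Z(25) - V(21) = 4 = E
  S(18) - H(7) = 11 = L
  K(10) - Z(25) = 11 = L
  N(13) - Z(25) = 14 = O
Plaintext: ENCRYPTHELLO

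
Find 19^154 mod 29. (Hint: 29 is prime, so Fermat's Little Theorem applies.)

Step 1: Since 29 is prime, by Fermat's Little Theorem: 19^28 = 1 (mod 29).
Step 2: Reduce exponent: 154 mod 28 = 14.
Step 3: So 19^154 = 19^14 (mod 29).
Step 4: 19^14 mod 29 = 28.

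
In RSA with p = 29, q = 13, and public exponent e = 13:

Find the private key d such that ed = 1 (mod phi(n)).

Step 1: n = 29 * 13 = 377.
Step 2: phi(n) = 28 * 12 = 336.
Step 3: Find d such that 13 * d = 1 (mod 336).
Step 4: d = 13^(-1) mod 336 = 181.
Verification: 13 * 181 = 2353 = 7 * 336 + 1.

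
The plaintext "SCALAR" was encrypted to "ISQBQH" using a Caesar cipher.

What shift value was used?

Step 1: Compare first letters: S (position 18) -> I (position 8).
Step 2: Shift = (8 - 18) mod 26 = 16.
The shift value is 16.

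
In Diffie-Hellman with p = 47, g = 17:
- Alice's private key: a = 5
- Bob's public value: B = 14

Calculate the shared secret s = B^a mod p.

Step 1: s = B^a mod p = 14^5 mod 47.
  14^1 mod 47 = 14
  14^2 mod 47 = (14 * 14) mod 47 = 8
  14^3 mod 47 = (8 * 14) mod 47 = 18
  14^4 mod 47 = (18 * 14) mod 47 = 17
  14^5 mod 47 = (17 * 14) mod 47 = 3
Result: shared secret = 3.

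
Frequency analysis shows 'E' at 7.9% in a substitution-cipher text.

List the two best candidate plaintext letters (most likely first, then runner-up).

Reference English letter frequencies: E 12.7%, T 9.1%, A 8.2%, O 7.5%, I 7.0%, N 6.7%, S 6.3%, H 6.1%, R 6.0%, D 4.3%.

Step 1: Observed frequency of 'E' is 7.9%.
Step 2: Compute distances to each reference frequency and sort:
  A (8.2%): difference = 0.3% <-- BEST
  O (7.5%): difference = 0.4% <-- RUNNER-UP
  I (7.0%): difference = 0.9%
  T (9.1%): difference = 1.2%
  N (6.7%): difference = 1.2%
Step 3: Most likely is 'A' (8.2%, diff 0.3%); second most likely is 'O' (7.5%, diff 0.4%).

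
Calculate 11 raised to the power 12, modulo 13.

Step 1: Compute 11^12 mod 13 step by step, reducing modulo 13 at each step.
  11^1 mod 13 = 11
  11^2 mod 13 = (11 * 11) mod 13 = 4
  11^3 mod 13 = (4 * 11) mod 13 = 5
  11^4 mod 13 = (5 * 11) mod 13 = 3
  11^5 mod 13 = (3 * 11) mod 13 = 7
  11^6 mod 13 = (7 * 11) mod 13 = 12
  11^7 mod 13 = (12 * 11) mod 13 = 2
  11^8 mod 13 = (2 * 11) mod 13 = 9
  11^9 mod 13 = (9 * 11) mod 13 = 8
  11^10 mod 13 = (8 * 11) mod 13 = 10
  11^11 mod 13 = (10 * 11) mod 13 = 6
  11^12 mod 13 = (6 * 11) mod 13 = 1
Step 2: Result = 1.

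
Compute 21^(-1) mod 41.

Step 1: We need x such that 21 * x = 1 (mod 41).
Step 2: Using the extended Euclidean algorithm or trial:
  21 * 2 = 42 = 1 * 41 + 1.
Step 3: Since 42 mod 41 = 1, the inverse is x = 2.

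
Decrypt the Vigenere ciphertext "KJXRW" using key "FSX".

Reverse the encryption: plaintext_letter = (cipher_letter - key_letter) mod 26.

Step 1: Extend key: FSXFS
Step 2: Decrypt each letter (c - k) mod 26:
  K(10) - F(5) = (10-5) mod 26 = 5 = F
  J(9) - S(18) = (9-18) mod 26 = 17 = R
  X(23) - X(23) = (23-23) mod 26 = 0 = A
  R(17) - F(5) = (17-5) mod 26 = 12 = M
  W(22) - S(18) = (22-18) mod 26 = 4 = E
Plaintext: FRAME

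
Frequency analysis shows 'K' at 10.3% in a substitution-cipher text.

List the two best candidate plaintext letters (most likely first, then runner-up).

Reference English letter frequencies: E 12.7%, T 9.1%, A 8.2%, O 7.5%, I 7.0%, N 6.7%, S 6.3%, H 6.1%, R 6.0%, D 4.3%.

Step 1: Observed frequency of 'K' is 10.3%.
Step 2: Compute distances to each reference frequency and sort:
  T (9.1%): difference = 1.2% <-- BEST
  A (8.2%): difference = 2.1% <-- RUNNER-UP
  E (12.7%): difference = 2.4%
  O (7.5%): difference = 2.8%
  I (7.0%): difference = 3.3%
Step 3: Most likely is 'T' (9.1%, diff 1.2%); second most likely is 'A' (8.2%, diff 2.1%).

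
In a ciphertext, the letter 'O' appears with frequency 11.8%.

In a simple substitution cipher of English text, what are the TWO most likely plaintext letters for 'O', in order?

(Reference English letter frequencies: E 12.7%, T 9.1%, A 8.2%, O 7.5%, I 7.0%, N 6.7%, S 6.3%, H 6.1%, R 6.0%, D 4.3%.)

Step 1: Observed frequency of 'O' is 11.8%.
Step 2: Compute distances to each reference frequency and sort:
  E (12.7%): difference = 0.9% <-- BEST
  T (9.1%): difference = 2.7% <-- RUNNER-UP
  A (8.2%): difference = 3.6%
  O (7.5%): difference = 4.3%
  I (7.0%): difference = 4.8%
Step 3: Most likely is 'E' (12.7%, diff 0.9%); second most likely is 'T' (9.1%, diff 2.7%).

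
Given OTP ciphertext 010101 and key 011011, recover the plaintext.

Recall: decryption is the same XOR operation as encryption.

Step 1: XOR ciphertext with key:
  Ciphertext: 010101
  Key:        011011
  XOR:        001110
Step 2: Plaintext = 001110 = 14 in decimal.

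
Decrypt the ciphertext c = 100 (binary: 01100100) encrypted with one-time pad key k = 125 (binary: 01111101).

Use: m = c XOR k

Step 1: XOR ciphertext with key:
  Ciphertext: 01100100
  Key:        01111101
  XOR:        00011001
Step 2: Plaintext = 00011001 = 25 in decimal.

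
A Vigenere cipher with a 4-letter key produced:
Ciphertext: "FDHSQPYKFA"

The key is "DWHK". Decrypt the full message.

Step 1: Key 'DWHK' has length 4. Extended key: DWHKDWHKDW
Step 2: Decrypt each position:
  F(5) - D(3) = 2 = C
  D(3) - W(22) = 7 = H
  H(7) - H(7) = 0 = A
  S(18) - K(10) = 8 = I
  Q(16) - D(3) = 13 = N
  P(15) - W(22) = 19 = T
  Y(24) - H(7) = 17 = R
  K(10) - K(10) = 0 = A
  F(5) - D(3) = 2 = C
  A(0) - W(22) = 4 = E
Plaintext: CHAINTRACE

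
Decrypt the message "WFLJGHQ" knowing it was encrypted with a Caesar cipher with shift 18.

Step 1: Reverse the shift by subtracting 18 from each letter position.
  W (position 22) -> position (22-18) mod 26 = 4 -> E
  F (position 5) -> position (5-18) mod 26 = 13 -> N
  L (position 11) -> position (11-18) mod 26 = 19 -> T
  J (position 9) -> position (9-18) mod 26 = 17 -> R
  G (position 6) -> position (6-18) mod 26 = 14 -> O
  H (position 7) -> position (7-18) mod 26 = 15 -> P
  Q (position 16) -> position (16-18) mod 26 = 24 -> Y
Decrypted message: ENTROPY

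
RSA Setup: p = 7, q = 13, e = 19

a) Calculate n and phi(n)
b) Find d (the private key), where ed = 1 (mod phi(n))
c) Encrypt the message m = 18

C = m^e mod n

Step 1: n = 7 * 13 = 91.
Step 2: phi(n) = (7-1)(13-1) = 6 * 12 = 72.
Step 3: Find d = 19^(-1) mod 72 = 19.
  Verify: 19 * 19 = 361 = 1 (mod 72).
Step 4: C = 18^19 mod 91 = 60.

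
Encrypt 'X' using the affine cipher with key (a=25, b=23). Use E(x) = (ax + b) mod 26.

Step 1: Convert 'X' to number: x = 23.
Step 2: E(23) = (25 * 23 + 23) mod 26 = 598 mod 26 = 0.
Step 3: Convert 0 back to letter: A.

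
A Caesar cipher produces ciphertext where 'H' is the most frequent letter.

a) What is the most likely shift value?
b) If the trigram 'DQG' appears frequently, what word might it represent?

Step 1: In English, 'E' is the most frequent letter (12.7%).
Step 2: The most frequent ciphertext letter is 'H' (position 7).
Step 3: Shift = (7 - 4) mod 26 = 3.
Step 4: Decrypt 'DQG' by shifting back 3:
  D -> A
  Q -> N
  G -> D
Step 5: 'DQG' decrypts to 'AND'.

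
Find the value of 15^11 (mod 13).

Step 1: Compute 15^11 mod 13 step by step, reducing modulo 13 at each step.
  15^1 mod 13 = 2
  15^2 mod 13 = (2 * 15) mod 13 = 4
  15^3 mod 13 = (4 * 15) mod 13 = 8
  15^4 mod 13 = (8 * 15) mod 13 = 3
  15^5 mod 13 = (3 * 15) mod 13 = 6
  15^6 mod 13 = (6 * 15) mod 13 = 12
  15^7 mod 13 = (12 * 15) mod 13 = 11
  15^8 mod 13 = (11 * 15) mod 13 = 9
  15^9 mod 13 = (9 * 15) mod 13 = 5
  15^10 mod 13 = (5 * 15) mod 13 = 10
  15^11 mod 13 = (10 * 15) mod 13 = 7
Step 2: Result = 7.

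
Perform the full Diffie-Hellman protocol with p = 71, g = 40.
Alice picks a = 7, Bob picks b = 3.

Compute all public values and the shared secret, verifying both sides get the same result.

Step 1: A = g^a mod p = 40^7 mod 71 = 57.
Step 2: B = g^b mod p = 40^3 mod 71 = 29.
Step 3: Alice computes s = B^a mod p = 29^7 mod 71 = 25.
Step 4: Bob computes s = A^b mod p = 57^3 mod 71 = 25.
Both sides agree: shared secret = 25.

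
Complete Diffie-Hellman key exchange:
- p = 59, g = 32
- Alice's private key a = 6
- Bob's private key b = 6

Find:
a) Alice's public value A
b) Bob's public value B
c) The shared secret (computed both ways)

Step 1: A = g^a mod p = 32^6 mod 59 = 57.
Step 2: B = g^b mod p = 32^6 mod 59 = 57.
Step 3: Alice computes s = B^a mod p = 57^6 mod 59 = 5.
Step 4: Bob computes s = A^b mod p = 57^6 mod 59 = 5.
Both sides agree: shared secret = 5.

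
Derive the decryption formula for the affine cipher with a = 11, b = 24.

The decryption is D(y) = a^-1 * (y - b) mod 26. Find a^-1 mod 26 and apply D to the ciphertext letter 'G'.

Step 1: Find a^-1, the modular inverse of 11 mod 26.
Step 2: We need 11 * a^-1 = 1 (mod 26).
Step 3: 11 * 19 = 209 = 8 * 26 + 1, so a^-1 = 19.
Step 4: D(y) = 19(y - 24) mod 26.
Step 5: Apply to 'G' (y = 6): D(6) = 19 * (6 - 24) mod 26 = 19 * -18 mod 26 = 22 -> 'W'.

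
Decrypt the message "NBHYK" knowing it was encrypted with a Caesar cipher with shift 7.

Step 1: Reverse the shift by subtracting 7 from each letter position.
  N (position 13) -> position (13-7) mod 26 = 6 -> G
  B (position 1) -> position (1-7) mod 26 = 20 -> U
  H (position 7) -> position (7-7) mod 26 = 0 -> A
  Y (position 24) -> position (24-7) mod 26 = 17 -> R
  K (position 10) -> position (10-7) mod 26 = 3 -> D
Decrypted message: GUARD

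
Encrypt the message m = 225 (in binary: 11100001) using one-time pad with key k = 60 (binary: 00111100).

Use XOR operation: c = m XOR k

Step 1: Write out the XOR operation bit by bit:
  Message: 11100001
  Key:     00111100
  XOR:     11011101
Step 2: Convert to decimal: 11011101 = 221.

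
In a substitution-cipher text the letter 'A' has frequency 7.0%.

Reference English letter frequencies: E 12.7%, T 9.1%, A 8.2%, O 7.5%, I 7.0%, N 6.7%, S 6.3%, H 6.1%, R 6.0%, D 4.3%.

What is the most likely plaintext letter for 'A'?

Step 1: The observed frequency is 7.0%.
Step 2: Compare with English frequencies:
  E: 12.7% (difference: 5.7%)
  T: 9.1% (difference: 2.1%)
  A: 8.2% (difference: 1.2%)
  O: 7.5% (difference: 0.5%)
  I: 7.0% (difference: 0.0%) <-- closest
  N: 6.7% (difference: 0.3%)
  S: 6.3% (difference: 0.7%)
  H: 6.1% (difference: 0.9%)
  R: 6.0% (difference: 1.0%)
  D: 4.3% (difference: 2.7%)
Step 3: 'A' most likely represents 'I' (frequency 7.0%).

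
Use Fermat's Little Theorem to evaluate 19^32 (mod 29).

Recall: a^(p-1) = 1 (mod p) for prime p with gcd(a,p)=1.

Step 1: Since 29 is prime, by Fermat's Little Theorem: 19^28 = 1 (mod 29).
Step 2: Reduce exponent: 32 mod 28 = 4.
Step 3: So 19^32 = 19^4 (mod 29).
Step 4: 19^4 mod 29 = 24.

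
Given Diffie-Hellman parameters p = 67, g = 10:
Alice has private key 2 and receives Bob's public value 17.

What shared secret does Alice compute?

Step 1: s = B^a mod p = 17^2 mod 67.
  17^1 mod 67 = 17
  17^2 mod 67 = (17 * 17) mod 67 = 21
Result: shared secret = 21.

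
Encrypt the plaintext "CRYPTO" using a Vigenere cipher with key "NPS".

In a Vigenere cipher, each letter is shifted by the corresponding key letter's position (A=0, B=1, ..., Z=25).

Step 1: Repeat key to match plaintext length:
  Plaintext: CRYPTO
  Key:       NPSNPS
Step 2: Encrypt each letter:
  C(2) + N(13) = (2+13) mod 26 = 15 = P
  R(17) + P(15) = (17+15) mod 26 = 6 = G
  Y(24) + S(18) = (24+18) mod 26 = 16 = Q
  P(15) + N(13) = (15+13) mod 26 = 2 = C
  T(19) + P(15) = (19+15) mod 26 = 8 = I
  O(14) + S(18) = (14+18) mod 26 = 6 = G
Ciphertext: PGQCIG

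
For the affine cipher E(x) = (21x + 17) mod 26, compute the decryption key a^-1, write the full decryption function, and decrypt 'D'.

Step 1: Find a^-1, the modular inverse of 21 mod 26.
Step 2: We need 21 * a^-1 = 1 (mod 26).
Step 3: 21 * 5 = 105 = 4 * 26 + 1, so a^-1 = 5.
Step 4: D(y) = 5(y - 17) mod 26.
Step 5: Apply to 'D' (y = 3): D(3) = 5 * (3 - 17) mod 26 = 5 * -14 mod 26 = 8 -> 'I'.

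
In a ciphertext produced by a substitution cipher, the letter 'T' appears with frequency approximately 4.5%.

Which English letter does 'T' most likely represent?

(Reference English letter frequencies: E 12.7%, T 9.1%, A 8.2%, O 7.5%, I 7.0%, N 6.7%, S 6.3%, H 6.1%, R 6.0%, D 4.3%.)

Step 1: The observed frequency is 4.5%.
Step 2: Compare with English frequencies:
  E: 12.7% (difference: 8.2%)
  T: 9.1% (difference: 4.6%)
  A: 8.2% (difference: 3.7%)
  O: 7.5% (difference: 3.0%)
  I: 7.0% (difference: 2.5%)
  N: 6.7% (difference: 2.2%)
  S: 6.3% (difference: 1.8%)
  H: 6.1% (difference: 1.6%)
  R: 6.0% (difference: 1.5%)
  D: 4.3% (difference: 0.2%) <-- closest
Step 3: 'T' most likely represents 'D' (frequency 4.3%).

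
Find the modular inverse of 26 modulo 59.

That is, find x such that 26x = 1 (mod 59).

Step 1: We need x such that 26 * x = 1 (mod 59).
Step 2: Using the extended Euclidean algorithm or trial:
  26 * 25 = 650 = 11 * 59 + 1.
Step 3: Since 650 mod 59 = 1, the inverse is x = 25.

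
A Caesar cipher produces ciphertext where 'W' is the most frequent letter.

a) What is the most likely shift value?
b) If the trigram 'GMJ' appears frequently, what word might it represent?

Step 1: In English, 'E' is the most frequent letter (12.7%).
Step 2: The most frequent ciphertext letter is 'W' (position 22).
Step 3: Shift = (22 - 4) mod 26 = 18.
Step 4: Decrypt 'GMJ' by shifting back 18:
  G -> O
  M -> U
  J -> R
Step 5: 'GMJ' decrypts to 'OUR'.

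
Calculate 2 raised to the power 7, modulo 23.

Step 1: Compute 2^7 mod 23 step by step, reducing modulo 23 at each step.
  2^1 mod 23 = 2
  2^2 mod 23 = (2 * 2) mod 23 = 4
  2^3 mod 23 = (4 * 2) mod 23 = 8
  2^4 mod 23 = (8 * 2) mod 23 = 16
  2^5 mod 23 = (16 * 2) mod 23 = 9
  2^6 mod 23 = (9 * 2) mod 23 = 18
  2^7 mod 23 = (18 * 2) mod 23 = 13
Step 2: Result = 13.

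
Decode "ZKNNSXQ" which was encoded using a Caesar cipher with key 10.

Step 1: Reverse the shift by subtracting 10 from each letter position.
  Z (position 25) -> position (25-10) mod 26 = 15 -> P
  K (position 10) -> position (10-10) mod 26 = 0 -> A
  N (position 13) -> position (13-10) mod 26 = 3 -> D
  N (position 13) -> position (13-10) mod 26 = 3 -> D
  S (position 18) -> position (18-10) mod 26 = 8 -> I
  X (position 23) -> position (23-10) mod 26 = 13 -> N
  Q (position 16) -> position (16-10) mod 26 = 6 -> G
Decrypted message: PADDING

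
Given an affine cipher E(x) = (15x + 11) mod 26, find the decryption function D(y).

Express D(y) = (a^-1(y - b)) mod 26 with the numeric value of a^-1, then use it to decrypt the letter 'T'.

Step 1: Find a^-1, the modular inverse of 15 mod 26.
Step 2: We need 15 * a^-1 = 1 (mod 26).
Step 3: 15 * 7 = 105 = 4 * 26 + 1, so a^-1 = 7.
Step 4: D(y) = 7(y - 11) mod 26.
Step 5: Apply to 'T' (y = 19): D(19) = 7 * (19 - 11) mod 26 = 7 * 8 mod 26 = 4 -> 'E'.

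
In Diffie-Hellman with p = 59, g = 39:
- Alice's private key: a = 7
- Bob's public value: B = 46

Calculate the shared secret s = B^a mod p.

Step 1: s = B^a mod p = 46^7 mod 59.
  46^1 mod 59 = 46
  46^2 mod 59 = (46 * 46) mod 59 = 51
  46^3 mod 59 = (51 * 46) mod 59 = 45
  46^4 mod 59 = (45 * 46) mod 59 = 5
  46^5 mod 59 = (5 * 46) mod 59 = 53
  46^6 mod 59 = (53 * 46) mod 59 = 19
  46^7 mod 59 = (19 * 46) mod 59 = 48
Result: shared secret = 48.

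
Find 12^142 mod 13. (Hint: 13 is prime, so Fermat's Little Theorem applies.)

Step 1: Since 13 is prime, by Fermat's Little Theorem: 12^12 = 1 (mod 13).
Step 2: Reduce exponent: 142 mod 12 = 10.
Step 3: So 12^142 = 12^10 (mod 13).
Step 4: 12^10 mod 13 = 1.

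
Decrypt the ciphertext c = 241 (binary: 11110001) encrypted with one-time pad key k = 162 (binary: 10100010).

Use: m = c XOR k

Step 1: XOR ciphertext with key:
  Ciphertext: 11110001
  Key:        10100010
  XOR:        01010011
Step 2: Plaintext = 01010011 = 83 in decimal.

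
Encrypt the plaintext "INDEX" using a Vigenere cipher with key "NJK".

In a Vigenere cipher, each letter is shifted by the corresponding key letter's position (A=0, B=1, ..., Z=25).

Step 1: Repeat key to match plaintext length:
  Plaintext: INDEX
  Key:       NJKNJ
Step 2: Encrypt each letter:
  I(8) + N(13) = (8+13) mod 26 = 21 = V
  N(13) + J(9) = (13+9) mod 26 = 22 = W
  D(3) + K(10) = (3+10) mod 26 = 13 = N
  E(4) + N(13) = (4+13) mod 26 = 17 = R
  X(23) + J(9) = (23+9) mod 26 = 6 = G
Ciphertext: VWNRG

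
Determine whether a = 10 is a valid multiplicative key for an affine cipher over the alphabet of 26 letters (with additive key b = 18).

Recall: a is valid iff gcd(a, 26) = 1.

Step 1: Compute gcd(10, 26).
Step 2: gcd(10, 26) = 2.
Since gcd = 2 != 1, 10 shares a common factor with 26, so it cannot be used.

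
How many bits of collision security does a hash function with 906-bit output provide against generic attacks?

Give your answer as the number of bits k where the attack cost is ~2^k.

Step 1: The hash has a 906-bit output.
Step 2: Collision resistance means it should be infeasible to find any x != y with h(x) = h(y).
By the birthday bound, a generic collision search succeeds after about sqrt(2^906) = 2^(906/2) = 2^453 evaluations.
Step 3: Security level = 453 bits.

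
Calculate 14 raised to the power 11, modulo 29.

Step 1: Compute 14^11 mod 29 step by step, reducing modulo 29 at each step.
  14^1 mod 29 = 14
  14^2 mod 29 = (14 * 14) mod 29 = 22
  14^3 mod 29 = (22 * 14) mod 29 = 18
  14^4 mod 29 = (18 * 14) mod 29 = 20
  14^5 mod 29 = (20 * 14) mod 29 = 19
  14^6 mod 29 = (19 * 14) mod 29 = 5
  14^7 mod 29 = (5 * 14) mod 29 = 12
  14^8 mod 29 = (12 * 14) mod 29 = 23
  14^9 mod 29 = (23 * 14) mod 29 = 3
  14^10 mod 29 = (3 * 14) mod 29 = 13
  14^11 mod 29 = (13 * 14) mod 29 = 8
Step 2: Result = 8.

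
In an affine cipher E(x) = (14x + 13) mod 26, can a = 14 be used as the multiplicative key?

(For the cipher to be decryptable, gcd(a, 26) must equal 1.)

Step 1: Compute gcd(14, 26).
Step 2: gcd(14, 26) = 2.
Since gcd = 2 != 1, 14 shares a common factor with 26, so it cannot be used.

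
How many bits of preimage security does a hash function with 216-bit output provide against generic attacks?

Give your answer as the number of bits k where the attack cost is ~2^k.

Step 1: The hash has a 216-bit output.
Step 2: Preimage resistance means: given a digest h(x), it should be infeasible to find any input that hashes to it.
With a 216-bit output there are 2^216 possible digests, so a generic brute-force preimage search costs about 2^216 evaluations.
Step 3: Security level = 216 bits.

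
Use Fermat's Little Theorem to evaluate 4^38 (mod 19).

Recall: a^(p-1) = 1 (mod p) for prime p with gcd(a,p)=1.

Step 1: Since 19 is prime, by Fermat's Little Theorem: 4^18 = 1 (mod 19).
Step 2: Reduce exponent: 38 mod 18 = 2.
Step 3: So 4^38 = 4^2 (mod 19).
Step 4: 4^2 mod 19 = 16.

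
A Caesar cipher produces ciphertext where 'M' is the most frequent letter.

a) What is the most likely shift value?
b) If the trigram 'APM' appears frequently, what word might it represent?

Step 1: In English, 'E' is the most frequent letter (12.7%).
Step 2: The most frequent ciphertext letter is 'M' (position 12).
Step 3: Shift = (12 - 4) mod 26 = 8.
Step 4: Decrypt 'APM' by shifting back 8:
  A -> S
  P -> H
  M -> E
Step 5: 'APM' decrypts to 'SHE'.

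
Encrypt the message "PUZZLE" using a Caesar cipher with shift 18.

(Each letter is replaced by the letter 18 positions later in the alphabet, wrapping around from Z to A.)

Step 1: For each letter, shift forward by 18 positions (mod 26).
  P (position 15) -> position (15+18) mod 26 = 7 -> H
  U (position 20) -> position (20+18) mod 26 = 12 -> M
  Z (position 25) -> position (25+18) mod 26 = 17 -> R
  Z (position 25) -> position (25+18) mod 26 = 17 -> R
  L (position 11) -> position (11+18) mod 26 = 3 -> D
  E (position 4) -> position (4+18) mod 26 = 22 -> W
Result: HMRRDW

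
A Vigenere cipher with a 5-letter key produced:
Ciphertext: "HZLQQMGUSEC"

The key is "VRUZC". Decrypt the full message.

Step 1: Key 'VRUZC' has length 5. Extended key: VRUZCVRUZCV
Step 2: Decrypt each position:
  H(7) - V(21) = 12 = M
  Z(25) - R(17) = 8 = I
  L(11) - U(20) = 17 = R
  Q(16) - Z(25) = 17 = R
  Q(16) - C(2) = 14 = O
  M(12) - V(21) = 17 = R
  G(6) - R(17) = 15 = P
  U(20) - U(20) = 0 = A
  S(18) - Z(25) = 19 = T
  E(4) - C(2) = 2 = C
  C(2) - V(21) = 7 = H
Plaintext: MIRRORPATCH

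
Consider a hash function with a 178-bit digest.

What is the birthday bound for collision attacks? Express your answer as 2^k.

Step 1: The birthday paradox gives collision probability ~50% after sqrt(2^n) = 2^(n/2) hashes.
Step 2: For 178-bit output: 2^(178/2) = 2^89.
Step 3: Approximately 2^89 hash computations needed.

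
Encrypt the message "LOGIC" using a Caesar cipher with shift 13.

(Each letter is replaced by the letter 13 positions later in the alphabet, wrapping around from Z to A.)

Step 1: For each letter, shift forward by 13 positions (mod 26).
  L (position 11) -> position (11+13) mod 26 = 24 -> Y
  O (position 14) -> position (14+13) mod 26 = 1 -> B
  G (position 6) -> position (6+13) mod 26 = 19 -> T
  I (position 8) -> position (8+13) mod 26 = 21 -> V
  C (position 2) -> position (2+13) mod 26 = 15 -> P
Result: YBTVP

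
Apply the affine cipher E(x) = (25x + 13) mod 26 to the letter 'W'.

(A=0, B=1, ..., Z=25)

Step 1: Convert 'W' to number: x = 22.
Step 2: E(22) = (25 * 22 + 13) mod 26 = 563 mod 26 = 17.
Step 3: Convert 17 back to letter: R.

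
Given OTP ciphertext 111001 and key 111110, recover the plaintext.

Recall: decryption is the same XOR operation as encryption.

Step 1: XOR ciphertext with key:
  Ciphertext: 111001
  Key:        111110
  XOR:        000111
Step 2: Plaintext = 000111 = 7 in decimal.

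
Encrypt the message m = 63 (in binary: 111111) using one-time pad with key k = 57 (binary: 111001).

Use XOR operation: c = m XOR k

Step 1: Write out the XOR operation bit by bit:
  Message: 111111
  Key:     111001
  XOR:     000110
Step 2: Convert to decimal: 000110 = 6.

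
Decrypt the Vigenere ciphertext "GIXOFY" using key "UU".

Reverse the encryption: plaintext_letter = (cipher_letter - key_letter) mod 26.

Step 1: Extend key: UUUUUU
Step 2: Decrypt each letter (c - k) mod 26:
  G(6) - U(20) = (6-20) mod 26 = 12 = M
  I(8) - U(20) = (8-20) mod 26 = 14 = O
  X(23) - U(20) = (23-20) mod 26 = 3 = D
  O(14) - U(20) = (14-20) mod 26 = 20 = U
  F(5) - U(20) = (5-20) mod 26 = 11 = L
  Y(24) - U(20) = (24-20) mod 26 = 4 = E
Plaintext: MODULE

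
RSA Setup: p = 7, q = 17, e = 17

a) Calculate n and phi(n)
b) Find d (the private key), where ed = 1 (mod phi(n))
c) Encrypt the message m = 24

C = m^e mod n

Step 1: n = 7 * 17 = 119.
Step 2: phi(n) = (7-1)(17-1) = 6 * 16 = 96.
Step 3: Find d = 17^(-1) mod 96 = 17.
  Verify: 17 * 17 = 289 = 1 (mod 96).
Step 4: C = 24^17 mod 119 = 75.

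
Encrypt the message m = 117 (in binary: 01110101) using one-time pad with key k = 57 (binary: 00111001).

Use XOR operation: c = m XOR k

Step 1: Write out the XOR operation bit by bit:
  Message: 01110101
  Key:     00111001
  XOR:     01001100
Step 2: Convert to decimal: 01001100 = 76.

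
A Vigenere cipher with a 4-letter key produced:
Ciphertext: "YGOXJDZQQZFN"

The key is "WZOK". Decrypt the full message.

Step 1: Key 'WZOK' has length 4. Extended key: WZOKWZOKWZOK
Step 2: Decrypt each position:
  Y(24) - W(22) = 2 = C
  G(6) - Z(25) = 7 = H
  O(14) - O(14) = 0 = A
  X(23) - K(10) = 13 = N
  J(9) - W(22) = 13 = N
  D(3) - Z(25) = 4 = E
  Z(25) - O(14) = 11 = L
  Q(16) - K(10) = 6 = G
  Q(16) - W(22) = 20 = U
  Z(25) - Z(25) = 0 = A
  F(5) - O(14) = 17 = R
  N(13) - K(10) = 3 = D
Plaintext: CHANNELGUARD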